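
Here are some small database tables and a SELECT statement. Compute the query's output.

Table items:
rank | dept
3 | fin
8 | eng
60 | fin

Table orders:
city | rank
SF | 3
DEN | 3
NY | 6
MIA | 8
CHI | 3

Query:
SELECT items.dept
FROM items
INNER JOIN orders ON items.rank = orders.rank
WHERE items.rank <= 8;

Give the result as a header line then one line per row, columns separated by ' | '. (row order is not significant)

== RESULT ==
items.dept
fin
fin
fin
eng

Derivation:
After JOIN orders (4 rows):
items.rank | items.dept | orders.city | orders.rank
3 | fin | SF | 3
3 | fin | DEN | 3
3 | fin | CHI | 3
8 | eng | MIA | 8
After WHERE (4 rows):
items.rank | items.dept | orders.city | orders.rank
3 | fin | SF | 3
3 | fin | DEN | 3
3 | fin | CHI | 3
8 | eng | MIA | 8
After SELECT (4 rows):
items.dept
fin
fin
fin
eng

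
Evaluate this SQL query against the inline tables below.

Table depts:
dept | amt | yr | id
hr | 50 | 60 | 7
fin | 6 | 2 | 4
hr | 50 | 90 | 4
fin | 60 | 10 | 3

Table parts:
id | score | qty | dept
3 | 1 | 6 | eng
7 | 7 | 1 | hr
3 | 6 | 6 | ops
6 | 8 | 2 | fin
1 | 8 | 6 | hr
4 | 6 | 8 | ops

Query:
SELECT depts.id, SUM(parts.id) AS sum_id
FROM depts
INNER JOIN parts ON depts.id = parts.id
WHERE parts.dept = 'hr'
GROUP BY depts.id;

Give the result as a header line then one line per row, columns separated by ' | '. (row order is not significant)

After JOIN parts (5 rows):
depts.dept | depts.amt | depts.yr | depts.id | parts.id | parts.score | parts.qty | parts.dept
hr | 50 | 60 | 7 | 7 | 7 | 1 | hr
fin | 6 | 2 | 4 | 4 | 6 | 8 | ops
hr | 50 | 90 | 4 | 4 | 6 | 8 | ops
fin | 60 | 10 | 3 | 3 | 1 | 6 | eng
fin | 60 | 10 | 3 | 3 | 6 | 6 | ops
After WHERE (1 rows):
depts.dept | depts.amt | depts.yr | depts.id | parts.id | parts.score | parts.qty | parts.dept
hr | 50 | 60 | 7 | 7 | 7 | 1 | hr
After GROUP BY (1 rows):
depts.id | sum_id
7 | 7

== RESULT ==
depts.id | sum_id
7 | 7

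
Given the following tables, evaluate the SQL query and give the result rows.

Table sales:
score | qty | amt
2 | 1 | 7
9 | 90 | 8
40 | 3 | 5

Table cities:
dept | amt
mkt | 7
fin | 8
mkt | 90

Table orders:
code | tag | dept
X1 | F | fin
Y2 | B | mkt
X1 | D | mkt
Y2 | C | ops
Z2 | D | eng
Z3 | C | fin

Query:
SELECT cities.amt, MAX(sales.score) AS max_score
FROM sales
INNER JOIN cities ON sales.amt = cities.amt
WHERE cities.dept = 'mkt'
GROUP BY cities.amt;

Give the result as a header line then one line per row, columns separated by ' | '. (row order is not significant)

== RESULT ==
cities.amt | max_score
7 | 2

Derivation:
After JOIN cities (2 rows):
sales.score | sales.qty | sales.amt | cities.dept | cities.amt
2 | 1 | 7 | mkt | 7
9 | 90 | 8 | fin | 8
After WHERE (1 rows):
sales.score | sales.qty | sales.amt | cities.dept | cities.amt
2 | 1 | 7 | mkt | 7
After GROUP BY (1 rows):
cities.amt | max_score
7 | 2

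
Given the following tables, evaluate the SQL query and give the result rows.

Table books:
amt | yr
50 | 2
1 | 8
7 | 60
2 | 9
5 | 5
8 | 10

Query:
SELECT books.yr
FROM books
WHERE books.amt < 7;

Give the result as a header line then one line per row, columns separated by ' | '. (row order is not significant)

After WHERE (3 rows):
books.amt | books.yr
1 | 8
2 | 9
5 | 5
After SELECT (3 rows):
books.yr
8
9
5

== RESULT ==
books.yr
8
9
5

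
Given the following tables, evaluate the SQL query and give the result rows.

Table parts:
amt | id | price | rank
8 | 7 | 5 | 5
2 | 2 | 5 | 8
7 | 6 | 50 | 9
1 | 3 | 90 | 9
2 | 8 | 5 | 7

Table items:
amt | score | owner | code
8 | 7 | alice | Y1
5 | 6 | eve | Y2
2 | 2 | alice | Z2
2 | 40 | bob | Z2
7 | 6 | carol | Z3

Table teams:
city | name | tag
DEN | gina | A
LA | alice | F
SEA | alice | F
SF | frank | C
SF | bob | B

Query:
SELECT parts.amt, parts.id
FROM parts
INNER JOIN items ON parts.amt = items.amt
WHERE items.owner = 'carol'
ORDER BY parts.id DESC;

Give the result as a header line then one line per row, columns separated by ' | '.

== RESULT ==
parts.amt | parts.id
7 | 6

Derivation:
After JOIN items (6 rows):
parts.amt | parts.id | parts.price | parts.rank | items.amt | items.score | items.owner | items.code
8 | 7 | 5 | 5 | 8 | 7 | alice | Y1
2 | 2 | 5 | 8 | 2 | 2 | alice | Z2
2 | 2 | 5 | 8 | 2 | 40 | bob | Z2
7 | 6 | 50 | 9 | 7 | 6 | carol | Z3
2 | 8 | 5 | 7 | 2 | 2 | alice | Z2
2 | 8 | 5 | 7 | 2 | 40 | bob | Z2
After WHERE (1 rows):
parts.amt | parts.id | parts.price | parts.rank | items.amt | items.score | items.owner | items.code
7 | 6 | 50 | 9 | 7 | 6 | carol | Z3
After SELECT (1 rows):
parts.amt | parts.id
7 | 6
After ORDER BY (1 rows):
parts.amt | parts.id
7 | 6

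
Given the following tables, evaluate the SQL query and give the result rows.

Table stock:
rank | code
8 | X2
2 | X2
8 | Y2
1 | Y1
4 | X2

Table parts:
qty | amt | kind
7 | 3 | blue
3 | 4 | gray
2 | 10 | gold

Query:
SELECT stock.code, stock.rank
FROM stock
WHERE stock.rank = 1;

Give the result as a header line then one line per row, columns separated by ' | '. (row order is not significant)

After WHERE (1 rows):
stock.rank | stock.code
1 | Y1
After SELECT (1 rows):
stock.code | stock.rank
Y1 | 1

== RESULT ==
stock.code | stock.rank
Y1 | 1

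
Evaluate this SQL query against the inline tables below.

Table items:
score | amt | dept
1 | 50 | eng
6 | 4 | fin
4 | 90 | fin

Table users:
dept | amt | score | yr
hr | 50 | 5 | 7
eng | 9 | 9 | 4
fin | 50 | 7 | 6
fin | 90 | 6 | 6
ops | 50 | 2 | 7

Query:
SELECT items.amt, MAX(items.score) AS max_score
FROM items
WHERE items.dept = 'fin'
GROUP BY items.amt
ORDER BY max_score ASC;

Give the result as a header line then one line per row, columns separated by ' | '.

== RESULT ==
items.amt | max_score
90 | 4
4 | 6

Derivation:
After WHERE (2 rows):
items.score | items.amt | items.dept
6 | 4 | fin
4 | 90 | fin
After GROUP BY (2 rows):
items.amt | max_score
4 | 6
90 | 4
After ORDER BY (2 rows):
items.amt | max_score
90 | 4
4 | 6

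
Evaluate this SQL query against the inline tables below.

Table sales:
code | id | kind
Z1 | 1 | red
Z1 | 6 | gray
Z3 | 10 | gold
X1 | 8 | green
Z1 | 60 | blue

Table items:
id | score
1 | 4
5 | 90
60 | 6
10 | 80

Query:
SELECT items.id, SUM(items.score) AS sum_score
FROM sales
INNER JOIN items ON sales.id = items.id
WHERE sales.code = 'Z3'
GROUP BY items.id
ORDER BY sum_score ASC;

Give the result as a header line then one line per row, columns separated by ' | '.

After JOIN items (3 rows):
sales.code | sales.id | sales.kind | items.id | items.score
Z1 | 1 | red | 1 | 4
Z3 | 10 | gold | 10 | 80
Z1 | 60 | blue | 60 | 6
After WHERE (1 rows):
sales.code | sales.id | sales.kind | items.id | items.score
Z3 | 10 | gold | 10 | 80
After GROUP BY (1 rows):
items.id | sum_score
10 | 80
After ORDER BY (1 rows):
items.id | sum_score
10 | 80

== RESULT ==
items.id | sum_score
10 | 80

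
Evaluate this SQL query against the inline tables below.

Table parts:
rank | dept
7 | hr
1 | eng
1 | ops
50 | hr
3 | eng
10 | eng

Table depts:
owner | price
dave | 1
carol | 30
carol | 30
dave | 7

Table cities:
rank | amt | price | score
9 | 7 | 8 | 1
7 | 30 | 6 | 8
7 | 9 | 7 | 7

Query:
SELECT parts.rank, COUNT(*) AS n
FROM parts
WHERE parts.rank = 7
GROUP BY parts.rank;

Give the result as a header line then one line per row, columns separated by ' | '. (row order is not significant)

After WHERE (1 rows):
parts.rank | parts.dept
7 | hr
After GROUP BY (1 rows):
parts.rank | n
7 | 1

== RESULT ==
parts.rank | n
7 | 1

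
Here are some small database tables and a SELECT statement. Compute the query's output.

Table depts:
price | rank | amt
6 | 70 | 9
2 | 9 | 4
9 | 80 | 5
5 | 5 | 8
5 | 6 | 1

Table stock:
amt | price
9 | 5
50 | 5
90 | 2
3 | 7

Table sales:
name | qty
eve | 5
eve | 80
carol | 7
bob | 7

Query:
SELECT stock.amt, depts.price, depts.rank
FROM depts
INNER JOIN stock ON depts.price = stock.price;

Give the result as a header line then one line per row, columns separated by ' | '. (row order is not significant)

After JOIN stock (5 rows):
depts.price | depts.rank | depts.amt | stock.amt | stock.price
2 | 9 | 4 | 90 | 2
5 | 5 | 8 | 9 | 5
5 | 5 | 8 | 50 | 5
5 | 6 | 1 | 9 | 5
5 | 6 | 1 | 50 | 5
After SELECT (5 rows):
stock.amt | depts.price | depts.rank
90 | 2 | 9
9 | 5 | 5
50 | 5 | 5
9 | 5 | 6
50 | 5 | 6

== RESULT ==
stock.amt | depts.price | depts.rank
90 | 2 | 9
9 | 5 | 5
50 | 5 | 5
9 | 5 | 6
50 | 5 | 6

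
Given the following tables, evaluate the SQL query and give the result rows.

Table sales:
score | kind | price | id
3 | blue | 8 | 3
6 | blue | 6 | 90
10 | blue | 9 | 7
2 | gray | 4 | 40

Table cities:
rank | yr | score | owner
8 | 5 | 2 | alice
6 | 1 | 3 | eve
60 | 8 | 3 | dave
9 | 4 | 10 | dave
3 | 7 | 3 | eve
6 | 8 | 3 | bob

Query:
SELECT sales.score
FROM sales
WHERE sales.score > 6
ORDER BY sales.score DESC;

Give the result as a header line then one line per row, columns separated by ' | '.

After WHERE (1 rows):
sales.score | sales.kind | sales.price | sales.id
10 | blue | 9 | 7
After SELECT (1 rows):
sales.score
10
After ORDER BY (1 rows):
sales.score
10

== RESULT ==
sales.score
10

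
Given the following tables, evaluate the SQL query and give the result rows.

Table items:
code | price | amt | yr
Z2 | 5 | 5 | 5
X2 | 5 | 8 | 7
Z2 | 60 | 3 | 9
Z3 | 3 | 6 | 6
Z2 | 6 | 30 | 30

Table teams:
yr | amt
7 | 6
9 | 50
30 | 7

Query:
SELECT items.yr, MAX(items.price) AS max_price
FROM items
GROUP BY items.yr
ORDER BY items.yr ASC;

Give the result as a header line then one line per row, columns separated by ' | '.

== RESULT ==
items.yr | max_price
5 | 5
6 | 3
7 | 5
9 | 60
30 | 6

Derivation:
After GROUP BY (5 rows):
items.yr | max_price
5 | 5
7 | 5
9 | 60
6 | 3
30 | 6
After ORDER BY (5 rows):
items.yr | max_price
5 | 5
6 | 3
7 | 5
9 | 60
30 | 6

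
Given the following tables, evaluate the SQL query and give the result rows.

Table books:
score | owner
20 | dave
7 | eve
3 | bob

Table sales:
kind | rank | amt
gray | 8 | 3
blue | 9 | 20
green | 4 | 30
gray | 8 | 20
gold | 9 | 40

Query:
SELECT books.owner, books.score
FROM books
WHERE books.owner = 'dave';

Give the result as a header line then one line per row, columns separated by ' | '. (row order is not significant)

After WHERE (1 rows):
books.score | books.owner
20 | dave
After SELECT (1 rows):
books.owner | books.score
dave | 20

== RESULT ==
books.owner | books.score
dave | 20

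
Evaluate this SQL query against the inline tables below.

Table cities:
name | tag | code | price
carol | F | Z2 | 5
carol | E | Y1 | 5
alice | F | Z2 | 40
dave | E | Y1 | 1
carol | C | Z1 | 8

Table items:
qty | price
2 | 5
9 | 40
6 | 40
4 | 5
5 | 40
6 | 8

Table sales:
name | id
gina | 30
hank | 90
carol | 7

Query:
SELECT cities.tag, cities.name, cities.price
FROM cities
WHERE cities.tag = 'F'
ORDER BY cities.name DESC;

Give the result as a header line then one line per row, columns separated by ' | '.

== RESULT ==
cities.tag | cities.name | cities.price
F | carol | 5
F | alice | 40

Derivation:
After WHERE (2 rows):
cities.name | cities.tag | cities.code | cities.price
carol | F | Z2 | 5
alice | F | Z2 | 40
After SELECT (2 rows):
cities.tag | cities.name | cities.price
F | carol | 5
F | alice | 40
After ORDER BY (2 rows):
cities.tag | cities.name | cities.price
F | carol | 5
F | alice | 40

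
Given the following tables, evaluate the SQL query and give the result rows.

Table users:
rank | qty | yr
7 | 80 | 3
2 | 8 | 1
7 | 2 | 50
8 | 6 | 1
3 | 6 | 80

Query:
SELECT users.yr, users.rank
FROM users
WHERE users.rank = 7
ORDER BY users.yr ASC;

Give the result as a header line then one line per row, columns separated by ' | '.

After WHERE (2 rows):
users.rank | users.qty | users.yr
7 | 80 | 3
7 | 2 | 50
After SELECT (2 rows):
users.yr | users.rank
3 | 7
50 | 7
After ORDER BY (2 rows):
users.yr | users.rank
3 | 7
50 | 7

== RESULT ==
users.yr | users.rank
3 | 7
50 | 7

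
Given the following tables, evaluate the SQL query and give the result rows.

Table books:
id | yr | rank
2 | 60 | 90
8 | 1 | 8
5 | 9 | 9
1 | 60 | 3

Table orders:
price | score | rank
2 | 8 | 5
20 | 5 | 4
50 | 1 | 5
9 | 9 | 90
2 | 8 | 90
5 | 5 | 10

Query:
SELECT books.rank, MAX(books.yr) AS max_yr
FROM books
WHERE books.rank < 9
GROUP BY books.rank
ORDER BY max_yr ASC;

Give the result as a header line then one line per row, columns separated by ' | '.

== RESULT ==
books.rank | max_yr
8 | 1
3 | 60

Derivation:
After WHERE (2 rows):
books.id | books.yr | books.rank
8 | 1 | 8
1 | 60 | 3
After GROUP BY (2 rows):
books.rank | max_yr
8 | 1
3 | 60
After ORDER BY (2 rows):
books.rank | max_yr
8 | 1
3 | 60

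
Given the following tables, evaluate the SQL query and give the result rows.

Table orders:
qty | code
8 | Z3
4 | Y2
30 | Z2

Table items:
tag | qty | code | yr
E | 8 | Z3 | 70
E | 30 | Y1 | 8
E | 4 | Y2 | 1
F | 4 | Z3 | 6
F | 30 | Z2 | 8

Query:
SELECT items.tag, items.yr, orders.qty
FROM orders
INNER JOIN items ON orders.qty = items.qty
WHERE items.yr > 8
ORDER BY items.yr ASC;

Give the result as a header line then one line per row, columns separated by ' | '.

== RESULT ==
items.tag | items.yr | orders.qty
E | 70 | 8

Derivation:
After JOIN items (5 rows):
orders.qty | orders.code | items.tag | items.qty | items.code | items.yr
8 | Z3 | E | 8 | Z3 | 70
4 | Y2 | E | 4 | Y2 | 1
4 | Y2 | F | 4 | Z3 | 6
30 | Z2 | E | 30 | Y1 | 8
30 | Z2 | F | 30 | Z2 | 8
After WHERE (1 rows):
orders.qty | orders.code | items.tag | items.qty | items.code | items.yr
8 | Z3 | E | 8 | Z3 | 70
After SELECT (1 rows):
items.tag | items.yr | orders.qty
E | 70 | 8
After ORDER BY (1 rows):
items.tag | items.yr | orders.qty
E | 70 | 8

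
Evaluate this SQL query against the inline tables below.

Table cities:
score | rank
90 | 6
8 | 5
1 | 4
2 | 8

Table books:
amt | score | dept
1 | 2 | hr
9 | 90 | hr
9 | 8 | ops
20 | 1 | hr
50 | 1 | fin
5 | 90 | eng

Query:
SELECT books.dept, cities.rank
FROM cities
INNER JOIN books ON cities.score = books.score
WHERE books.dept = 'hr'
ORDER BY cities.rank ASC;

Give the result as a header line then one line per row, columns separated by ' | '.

== RESULT ==
books.dept | cities.rank
hr | 4
hr | 6
hr | 8

Derivation:
After JOIN books (6 rows):
cities.score | cities.rank | books.amt | books.score | books.dept
90 | 6 | 9 | 90 | hr
90 | 6 | 5 | 90 | eng
8 | 5 | 9 | 8 | ops
1 | 4 | 20 | 1 | hr
1 | 4 | 50 | 1 | fin
2 | 8 | 1 | 2 | hr
After WHERE (3 rows):
cities.score | cities.rank | books.amt | books.score | books.dept
90 | 6 | 9 | 90 | hr
1 | 4 | 20 | 1 | hr
2 | 8 | 1 | 2 | hr
After SELECT (3 rows):
books.dept | cities.rank
hr | 6
hr | 4
hr | 8
After ORDER BY (3 rows):
books.dept | cities.rank
hr | 4
hr | 6
hr | 8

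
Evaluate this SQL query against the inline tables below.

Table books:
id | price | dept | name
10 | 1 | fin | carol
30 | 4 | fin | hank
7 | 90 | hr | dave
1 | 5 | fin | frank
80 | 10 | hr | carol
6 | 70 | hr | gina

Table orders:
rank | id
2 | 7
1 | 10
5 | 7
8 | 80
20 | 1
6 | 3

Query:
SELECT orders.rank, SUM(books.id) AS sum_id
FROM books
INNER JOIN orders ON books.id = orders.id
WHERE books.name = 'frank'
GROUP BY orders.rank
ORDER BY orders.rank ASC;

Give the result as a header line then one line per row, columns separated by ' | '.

== RESULT ==
orders.rank | sum_id
20 | 1

Derivation:
After JOIN orders (5 rows):
books.id | books.price | books.dept | books.name | orders.rank | orders.id
10 | 1 | fin | carol | 1 | 10
7 | 90 | hr | dave | 2 | 7
7 | 90 | hr | dave | 5 | 7
1 | 5 | fin | frank | 20 | 1
80 | 10 | hr | carol | 8 | 80
After WHERE (1 rows):
books.id | books.price | books.dept | books.name | orders.rank | orders.id
1 | 5 | fin | frank | 20 | 1
After GROUP BY (1 rows):
orders.rank | sum_id
20 | 1
After ORDER BY (1 rows):
orders.rank | sum_id
20 | 1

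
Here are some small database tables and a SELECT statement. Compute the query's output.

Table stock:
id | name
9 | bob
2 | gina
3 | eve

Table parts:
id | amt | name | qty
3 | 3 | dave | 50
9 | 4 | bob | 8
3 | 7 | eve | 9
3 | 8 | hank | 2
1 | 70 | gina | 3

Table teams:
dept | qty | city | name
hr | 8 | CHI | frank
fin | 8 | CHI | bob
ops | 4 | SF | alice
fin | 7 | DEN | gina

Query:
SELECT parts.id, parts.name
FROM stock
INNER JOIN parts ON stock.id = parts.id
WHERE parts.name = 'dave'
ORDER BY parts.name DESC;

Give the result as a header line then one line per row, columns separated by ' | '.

== RESULT ==
parts.id | parts.name
3 | dave

Derivation:
After JOIN parts (4 rows):
stock.id | stock.name | parts.id | parts.amt | parts.name | parts.qty
9 | bob | 9 | 4 | bob | 8
3 | eve | 3 | 3 | dave | 50
3 | eve | 3 | 7 | eve | 9
3 | eve | 3 | 8 | hank | 2
After WHERE (1 rows):
stock.id | stock.name | parts.id | parts.amt | parts.name | parts.qty
3 | eve | 3 | 3 | dave | 50
After SELECT (1 rows):
parts.id | parts.name
3 | dave
After ORDER BY (1 rows):
parts.id | parts.name
3 | dave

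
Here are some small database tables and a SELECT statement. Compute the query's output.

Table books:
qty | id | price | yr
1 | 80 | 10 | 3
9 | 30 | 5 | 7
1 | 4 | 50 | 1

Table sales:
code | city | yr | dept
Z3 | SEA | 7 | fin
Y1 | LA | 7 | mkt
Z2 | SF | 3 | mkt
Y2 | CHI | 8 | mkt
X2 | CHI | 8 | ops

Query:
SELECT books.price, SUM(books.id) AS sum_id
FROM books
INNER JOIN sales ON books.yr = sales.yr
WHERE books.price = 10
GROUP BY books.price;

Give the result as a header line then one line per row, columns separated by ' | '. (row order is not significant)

After JOIN sales (3 rows):
books.qty | books.id | books.price | books.yr | sales.code | sales.city | sales.yr | sales.dept
1 | 80 | 10 | 3 | Z2 | SF | 3 | mkt
9 | 30 | 5 | 7 | Z3 | SEA | 7 | fin
9 | 30 | 5 | 7 | Y1 | LA | 7 | mkt
After WHERE (1 rows):
books.qty | books.id | books.price | books.yr | sales.code | sales.city | sales.yr | sales.dept
1 | 80 | 10 | 3 | Z2 | SF | 3 | mkt
After GROUP BY (1 rows):
books.price | sum_id
10 | 80

== RESULT ==
books.price | sum_id
10 | 80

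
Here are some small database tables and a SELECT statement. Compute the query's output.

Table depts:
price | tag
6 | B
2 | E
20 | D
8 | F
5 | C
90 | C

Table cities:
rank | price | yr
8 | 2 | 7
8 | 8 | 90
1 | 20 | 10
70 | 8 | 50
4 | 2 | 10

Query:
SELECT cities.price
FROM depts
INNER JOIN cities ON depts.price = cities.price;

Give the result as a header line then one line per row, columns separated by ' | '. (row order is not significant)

== RESULT ==
cities.price
2
2
20
8
8

Derivation:
After JOIN cities (5 rows):
depts.price | depts.tag | cities.rank | cities.price | cities.yr
2 | E | 8 | 2 | 7
2 | E | 4 | 2 | 10
20 | D | 1 | 20 | 10
8 | F | 8 | 8 | 90
8 | F | 70 | 8 | 50
After SELECT (5 rows):
cities.price
2
2
20
8
8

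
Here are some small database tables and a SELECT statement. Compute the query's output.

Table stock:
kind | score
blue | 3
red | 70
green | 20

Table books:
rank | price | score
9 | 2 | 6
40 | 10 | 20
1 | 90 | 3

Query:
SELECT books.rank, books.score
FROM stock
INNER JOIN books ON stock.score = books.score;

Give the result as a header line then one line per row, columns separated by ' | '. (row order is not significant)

== RESULT ==
books.rank | books.score
1 | 3
40 | 20

Derivation:
After JOIN books (2 rows):
stock.kind | stock.score | books.rank | books.price | books.score
blue | 3 | 1 | 90 | 3
green | 20 | 40 | 10 | 20
After SELECT (2 rows):
books.rank | books.score
1 | 3
40 | 20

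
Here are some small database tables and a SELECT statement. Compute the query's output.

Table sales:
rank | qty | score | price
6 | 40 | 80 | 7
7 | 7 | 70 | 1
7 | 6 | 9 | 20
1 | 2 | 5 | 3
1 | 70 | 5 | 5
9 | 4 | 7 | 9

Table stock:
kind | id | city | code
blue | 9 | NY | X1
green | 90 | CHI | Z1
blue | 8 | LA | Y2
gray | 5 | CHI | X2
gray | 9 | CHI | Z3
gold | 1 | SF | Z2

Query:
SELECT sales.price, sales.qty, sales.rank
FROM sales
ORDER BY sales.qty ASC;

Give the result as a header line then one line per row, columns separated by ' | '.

After SELECT (6 rows):
sales.price | sales.qty | sales.rank
7 | 40 | 6
1 | 7 | 7
20 | 6 | 7
3 | 2 | 1
5 | 70 | 1
9 | 4 | 9
After ORDER BY (6 rows):
sales.price | sales.qty | sales.rank
3 | 2 | 1
9 | 4 | 9
20 | 6 | 7
1 | 7 | 7
7 | 40 | 6
5 | 70 | 1

== RESULT ==
sales.price | sales.qty | sales.rank
3 | 2 | 1
9 | 4 | 9
20 | 6 | 7
1 | 7 | 7
7 | 40 | 6
5 | 70 | 1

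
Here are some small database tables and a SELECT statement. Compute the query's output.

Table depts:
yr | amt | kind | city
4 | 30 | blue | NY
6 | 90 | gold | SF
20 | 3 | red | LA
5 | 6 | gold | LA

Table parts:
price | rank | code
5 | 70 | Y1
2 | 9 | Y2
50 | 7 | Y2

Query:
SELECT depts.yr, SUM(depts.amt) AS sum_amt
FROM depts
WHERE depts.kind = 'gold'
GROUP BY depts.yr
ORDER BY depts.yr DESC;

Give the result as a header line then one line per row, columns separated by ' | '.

== RESULT ==
depts.yr | sum_amt
6 | 90
5 | 6

Derivation:
After WHERE (2 rows):
depts.yr | depts.amt | depts.kind | depts.city
6 | 90 | gold | SF
5 | 6 | gold | LA
After GROUP BY (2 rows):
depts.yr | sum_amt
6 | 90
5 | 6
After ORDER BY (2 rows):
depts.yr | sum_amt
6 | 90
5 | 6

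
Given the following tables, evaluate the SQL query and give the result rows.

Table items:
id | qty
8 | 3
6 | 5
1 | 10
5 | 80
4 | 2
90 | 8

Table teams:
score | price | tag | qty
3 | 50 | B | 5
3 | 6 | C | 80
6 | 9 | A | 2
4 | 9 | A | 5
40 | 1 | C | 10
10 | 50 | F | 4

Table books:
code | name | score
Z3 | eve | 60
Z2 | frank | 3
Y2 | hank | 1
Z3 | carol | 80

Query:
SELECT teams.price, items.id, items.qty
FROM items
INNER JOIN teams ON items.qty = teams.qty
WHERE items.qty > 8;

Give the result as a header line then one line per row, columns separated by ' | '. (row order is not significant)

== RESULT ==
teams.price | items.id | items.qty
1 | 1 | 10
6 | 5 | 80

Derivation:
After JOIN teams (5 rows):
items.id | items.qty | teams.score | teams.price | teams.tag | teams.qty
6 | 5 | 3 | 50 | B | 5
6 | 5 | 4 | 9 | A | 5
1 | 10 | 40 | 1 | C | 10
5 | 80 | 3 | 6 | C | 80
4 | 2 | 6 | 9 | A | 2
After WHERE (2 rows):
items.id | items.qty | teams.score | teams.price | teams.tag | teams.qty
1 | 10 | 40 | 1 | C | 10
5 | 80 | 3 | 6 | C | 80
After SELECT (2 rows):
teams.price | items.id | items.qty
1 | 1 | 10
6 | 5 | 80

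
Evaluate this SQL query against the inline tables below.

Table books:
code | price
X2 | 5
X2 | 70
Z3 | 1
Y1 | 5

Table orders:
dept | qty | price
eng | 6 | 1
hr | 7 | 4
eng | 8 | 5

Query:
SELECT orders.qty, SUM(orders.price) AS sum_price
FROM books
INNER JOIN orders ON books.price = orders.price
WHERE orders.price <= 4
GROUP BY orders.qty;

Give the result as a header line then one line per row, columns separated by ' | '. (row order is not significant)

After JOIN orders (3 rows):
books.code | books.price | orders.dept | orders.qty | orders.price
X2 | 5 | eng | 8 | 5
Z3 | 1 | eng | 6 | 1
Y1 | 5 | eng | 8 | 5
After WHERE (1 rows):
books.code | books.price | orders.dept | orders.qty | orders.price
Z3 | 1 | eng | 6 | 1
After GROUP BY (1 rows):
orders.qty | sum_price
6 | 1

== RESULT ==
orders.qty | sum_price
6 | 1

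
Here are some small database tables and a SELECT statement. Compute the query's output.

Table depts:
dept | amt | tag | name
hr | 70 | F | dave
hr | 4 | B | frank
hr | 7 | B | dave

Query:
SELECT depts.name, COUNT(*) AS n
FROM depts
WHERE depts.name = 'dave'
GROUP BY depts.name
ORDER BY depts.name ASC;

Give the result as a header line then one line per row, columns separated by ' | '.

== RESULT ==
depts.name | n
dave | 2

Derivation:
After WHERE (2 rows):
depts.dept | depts.amt | depts.tag | depts.name
hr | 70 | F | dave
hr | 7 | B | dave
After GROUP BY (1 rows):
depts.name | n
dave | 2
After ORDER BY (1 rows):
depts.name | n
dave | 2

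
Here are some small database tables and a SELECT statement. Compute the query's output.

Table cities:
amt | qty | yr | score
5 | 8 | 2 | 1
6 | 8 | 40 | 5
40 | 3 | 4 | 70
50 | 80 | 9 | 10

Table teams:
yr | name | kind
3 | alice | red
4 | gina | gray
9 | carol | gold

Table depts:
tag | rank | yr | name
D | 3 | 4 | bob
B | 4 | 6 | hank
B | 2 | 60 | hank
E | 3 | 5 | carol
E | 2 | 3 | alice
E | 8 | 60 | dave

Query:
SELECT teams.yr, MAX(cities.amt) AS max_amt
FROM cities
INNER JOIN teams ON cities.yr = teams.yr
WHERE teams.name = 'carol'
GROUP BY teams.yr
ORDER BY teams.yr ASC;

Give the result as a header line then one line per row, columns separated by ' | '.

== RESULT ==
teams.yr | max_amt
9 | 50

Derivation:
After JOIN teams (2 rows):
cities.amt | cities.qty | cities.yr | cities.score | teams.yr | teams.name | teams.kind
40 | 3 | 4 | 70 | 4 | gina | gray
50 | 80 | 9 | 10 | 9 | carol | gold
After WHERE (1 rows):
cities.amt | cities.qty | cities.yr | cities.score | teams.yr | teams.name | teams.kind
50 | 80 | 9 | 10 | 9 | carol | gold
After GROUP BY (1 rows):
teams.yr | max_amt
9 | 50
After ORDER BY (1 rows):
teams.yr | max_amt
9 | 50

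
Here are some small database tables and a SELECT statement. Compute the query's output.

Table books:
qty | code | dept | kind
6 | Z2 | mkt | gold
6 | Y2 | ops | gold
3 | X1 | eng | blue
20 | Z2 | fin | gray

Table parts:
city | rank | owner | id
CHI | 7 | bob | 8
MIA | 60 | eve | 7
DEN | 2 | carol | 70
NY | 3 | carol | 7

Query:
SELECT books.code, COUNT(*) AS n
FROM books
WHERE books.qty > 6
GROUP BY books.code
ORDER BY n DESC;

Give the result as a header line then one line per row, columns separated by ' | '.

== RESULT ==
books.code | n
Z2 | 1

Derivation:
After WHERE (1 rows):
books.qty | books.code | books.dept | books.kind
20 | Z2 | fin | gray
After GROUP BY (1 rows):
books.code | n
Z2 | 1
After ORDER BY (1 rows):
books.code | n
Z2 | 1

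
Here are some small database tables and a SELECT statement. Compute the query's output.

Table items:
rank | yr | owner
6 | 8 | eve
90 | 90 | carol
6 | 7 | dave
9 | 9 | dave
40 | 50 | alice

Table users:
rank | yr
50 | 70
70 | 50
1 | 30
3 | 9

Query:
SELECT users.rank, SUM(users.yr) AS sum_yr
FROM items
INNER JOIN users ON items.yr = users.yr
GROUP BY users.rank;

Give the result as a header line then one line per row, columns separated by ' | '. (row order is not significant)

== RESULT ==
users.rank | sum_yr
3 | 9
70 | 50

Derivation:
After JOIN users (2 rows):
items.rank | items.yr | items.owner | users.rank | users.yr
9 | 9 | dave | 3 | 9
40 | 50 | alice | 70 | 50
After GROUP BY (2 rows):
users.rank | sum_yr
3 | 9
70 | 50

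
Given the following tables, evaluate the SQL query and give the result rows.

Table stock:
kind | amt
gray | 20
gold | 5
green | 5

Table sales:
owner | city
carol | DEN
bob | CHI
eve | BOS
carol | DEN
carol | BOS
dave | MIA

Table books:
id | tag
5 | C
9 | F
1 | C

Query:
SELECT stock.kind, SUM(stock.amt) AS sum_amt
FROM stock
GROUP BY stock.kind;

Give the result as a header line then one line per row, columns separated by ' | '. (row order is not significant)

== RESULT ==
stock.kind | sum_amt
gray | 20
gold | 5
green | 5

Derivation:
After GROUP BY (3 rows):
stock.kind | sum_amt
gray | 20
gold | 5
green | 5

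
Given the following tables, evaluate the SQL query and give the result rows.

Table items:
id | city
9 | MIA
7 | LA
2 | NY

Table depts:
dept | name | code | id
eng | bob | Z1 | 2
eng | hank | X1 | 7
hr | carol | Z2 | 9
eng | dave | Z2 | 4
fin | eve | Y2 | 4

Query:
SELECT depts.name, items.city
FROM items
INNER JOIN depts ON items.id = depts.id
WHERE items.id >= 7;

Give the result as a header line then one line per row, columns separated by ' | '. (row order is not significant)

== RESULT ==
depts.name | items.city
carol | MIA
hank | LA

Derivation:
After JOIN depts (3 rows):
items.id | items.city | depts.dept | depts.name | depts.code | depts.id
9 | MIA | hr | carol | Z2 | 9
7 | LA | eng | hank | X1 | 7
2 | NY | eng | bob | Z1 | 2
After WHERE (2 rows):
items.id | items.city | depts.dept | depts.name | depts.code | depts.id
9 | MIA | hr | carol | Z2 | 9
7 | LA | eng | hank | X1 | 7
After SELECT (2 rows):
depts.name | items.city
carol | MIA
hank | LA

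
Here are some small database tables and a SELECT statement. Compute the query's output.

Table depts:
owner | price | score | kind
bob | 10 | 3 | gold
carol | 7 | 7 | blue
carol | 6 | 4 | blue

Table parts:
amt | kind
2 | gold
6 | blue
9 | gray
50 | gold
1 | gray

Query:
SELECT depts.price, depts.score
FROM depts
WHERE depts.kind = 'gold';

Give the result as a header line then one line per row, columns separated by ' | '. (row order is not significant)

== RESULT ==
depts.price | depts.score
10 | 3

Derivation:
After WHERE (1 rows):
depts.owner | depts.price | depts.score | depts.kind
bob | 10 | 3 | gold
After SELECT (1 rows):
depts.price | depts.score
10 | 3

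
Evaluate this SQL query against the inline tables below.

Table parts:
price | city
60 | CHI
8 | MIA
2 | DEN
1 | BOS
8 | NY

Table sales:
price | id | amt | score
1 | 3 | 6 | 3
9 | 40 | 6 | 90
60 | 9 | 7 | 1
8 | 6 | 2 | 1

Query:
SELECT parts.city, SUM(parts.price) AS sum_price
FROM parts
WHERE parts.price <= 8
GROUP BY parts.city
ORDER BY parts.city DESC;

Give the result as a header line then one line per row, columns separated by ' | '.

After WHERE (4 rows):
parts.price | parts.city
8 | MIA
2 | DEN
1 | BOS
8 | NY
After GROUP BY (4 rows):
parts.city | sum_price
MIA | 8
DEN | 2
BOS | 1
NY | 8
After ORDER BY (4 rows):
parts.city | sum_price
NY | 8
MIA | 8
DEN | 2
BOS | 1

== RESULT ==
parts.city | sum_price
NY | 8
MIA | 8
DEN | 2
BOS | 1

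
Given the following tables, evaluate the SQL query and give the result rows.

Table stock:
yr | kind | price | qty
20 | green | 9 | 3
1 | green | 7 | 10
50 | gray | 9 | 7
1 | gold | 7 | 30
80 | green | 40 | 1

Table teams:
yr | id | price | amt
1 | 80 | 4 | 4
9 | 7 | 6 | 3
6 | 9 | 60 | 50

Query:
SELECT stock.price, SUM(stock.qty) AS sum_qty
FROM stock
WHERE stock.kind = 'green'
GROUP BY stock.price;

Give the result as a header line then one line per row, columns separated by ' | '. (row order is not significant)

== RESULT ==
stock.price | sum_qty
9 | 3
7 | 10
40 | 1

Derivation:
After WHERE (3 rows):
stock.yr | stock.kind | stock.price | stock.qty
20 | green | 9 | 3
1 | green | 7 | 10
80 | green | 40 | 1
After GROUP BY (3 rows):
stock.price | sum_qty
9 | 3
7 | 10
40 | 1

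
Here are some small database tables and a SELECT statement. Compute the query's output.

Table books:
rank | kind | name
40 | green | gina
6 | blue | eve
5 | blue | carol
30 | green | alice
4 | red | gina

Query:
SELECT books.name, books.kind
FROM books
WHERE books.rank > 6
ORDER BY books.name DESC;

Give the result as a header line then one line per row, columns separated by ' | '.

== RESULT ==
books.name | books.kind
gina | green
alice | green

Derivation:
After WHERE (2 rows):
books.rank | books.kind | books.name
40 | green | gina
30 | green | alice
After SELECT (2 rows):
books.name | books.kind
gina | green
alice | green
After ORDER BY (2 rows):
books.name | books.kind
gina | green
alice | green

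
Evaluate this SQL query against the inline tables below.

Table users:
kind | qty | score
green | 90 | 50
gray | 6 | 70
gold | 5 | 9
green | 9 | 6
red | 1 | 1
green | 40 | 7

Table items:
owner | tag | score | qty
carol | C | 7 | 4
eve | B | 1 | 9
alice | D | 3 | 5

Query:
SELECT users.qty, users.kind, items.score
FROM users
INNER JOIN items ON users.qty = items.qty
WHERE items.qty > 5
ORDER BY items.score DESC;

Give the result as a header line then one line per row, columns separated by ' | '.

After JOIN items (2 rows):
users.kind | users.qty | users.score | items.owner | items.tag | items.score | items.qty
gold | 5 | 9 | alice | D | 3 | 5
green | 9 | 6 | eve | B | 1 | 9
After WHERE (1 rows):
users.kind | users.qty | users.score | items.owner | items.tag | items.score | items.qty
green | 9 | 6 | eve | B | 1 | 9
After SELECT (1 rows):
users.qty | users.kind | items.score
9 | green | 1
After ORDER BY (1 rows):
users.qty | users.kind | items.score
9 | green | 1

== RESULT ==
users.qty | users.kind | items.score
9 | green | 1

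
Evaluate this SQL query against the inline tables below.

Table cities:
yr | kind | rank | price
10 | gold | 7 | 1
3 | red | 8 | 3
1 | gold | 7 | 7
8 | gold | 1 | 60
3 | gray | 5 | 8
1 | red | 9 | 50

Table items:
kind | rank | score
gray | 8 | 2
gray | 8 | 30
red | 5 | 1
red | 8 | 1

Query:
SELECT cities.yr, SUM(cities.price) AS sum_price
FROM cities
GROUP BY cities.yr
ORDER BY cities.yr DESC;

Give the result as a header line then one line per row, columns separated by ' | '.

After GROUP BY (4 rows):
cities.yr | sum_price
10 | 1
3 | 11
1 | 57
8 | 60
After ORDER BY (4 rows):
cities.yr | sum_price
10 | 1
8 | 60
3 | 11
1 | 57

== RESULT ==
cities.yr | sum_price
10 | 1
8 | 60
3 | 11
1 | 57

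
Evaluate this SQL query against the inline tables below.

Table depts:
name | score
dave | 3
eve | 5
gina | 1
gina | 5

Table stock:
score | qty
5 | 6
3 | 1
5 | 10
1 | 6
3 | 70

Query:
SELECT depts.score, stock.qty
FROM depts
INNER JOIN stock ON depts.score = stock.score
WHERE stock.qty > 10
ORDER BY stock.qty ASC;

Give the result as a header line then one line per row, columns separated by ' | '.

== RESULT ==
depts.score | stock.qty
3 | 70

Derivation:
After JOIN stock (7 rows):
depts.name | depts.score | stock.score | stock.qty
dave | 3 | 3 | 1
dave | 3 | 3 | 70
eve | 5 | 5 | 6
eve | 5 | 5 | 10
gina | 1 | 1 | 6
gina | 5 | 5 | 6
gina | 5 | 5 | 10
After WHERE (1 rows):
depts.name | depts.score | stock.score | stock.qty
dave | 3 | 3 | 70
After SELECT (1 rows):
depts.score | stock.qty
3 | 70
After ORDER BY (1 rows):
depts.score | stock.qty
3 | 70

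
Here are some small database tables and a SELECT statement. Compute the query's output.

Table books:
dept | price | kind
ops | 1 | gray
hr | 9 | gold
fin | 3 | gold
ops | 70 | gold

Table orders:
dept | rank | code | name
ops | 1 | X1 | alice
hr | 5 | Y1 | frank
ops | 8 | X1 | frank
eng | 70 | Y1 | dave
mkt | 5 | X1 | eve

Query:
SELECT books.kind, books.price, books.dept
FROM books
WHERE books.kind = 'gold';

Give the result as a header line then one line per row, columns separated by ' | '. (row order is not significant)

After WHERE (3 rows):
books.dept | books.price | books.kind
hr | 9 | gold
fin | 3 | gold
ops | 70 | gold
After SELECT (3 rows):
books.kind | books.price | books.dept
gold | 9 | hr
gold | 3 | fin
gold | 70 | ops

== RESULT ==
books.kind | books.price | books.dept
gold | 9 | hr
gold | 3 | fin
gold | 70 | ops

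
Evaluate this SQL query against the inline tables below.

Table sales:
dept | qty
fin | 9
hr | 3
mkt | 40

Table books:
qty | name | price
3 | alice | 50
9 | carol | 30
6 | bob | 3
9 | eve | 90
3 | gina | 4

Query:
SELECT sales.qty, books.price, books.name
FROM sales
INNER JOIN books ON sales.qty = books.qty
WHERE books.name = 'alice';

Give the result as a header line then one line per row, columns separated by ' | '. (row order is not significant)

== RESULT ==
sales.qty | books.price | books.name
3 | 50 | alice

Derivation:
After JOIN books (4 rows):
sales.dept | sales.qty | books.qty | books.name | books.price
fin | 9 | 9 | carol | 30
fin | 9 | 9 | eve | 90
hr | 3 | 3 | alice | 50
hr | 3 | 3 | gina | 4
After WHERE (1 rows):
sales.dept | sales.qty | books.qty | books.name | books.price
hr | 3 | 3 | alice | 50
After SELECT (1 rows):
sales.qty | books.price | books.name
3 | 50 | alice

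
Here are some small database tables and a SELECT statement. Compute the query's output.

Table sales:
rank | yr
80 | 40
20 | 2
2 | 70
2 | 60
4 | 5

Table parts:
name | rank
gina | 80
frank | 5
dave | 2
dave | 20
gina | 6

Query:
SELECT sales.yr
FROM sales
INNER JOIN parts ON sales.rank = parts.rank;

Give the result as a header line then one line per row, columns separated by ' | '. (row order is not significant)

After JOIN parts (4 rows):
sales.rank | sales.yr | parts.name | parts.rank
80 | 40 | gina | 80
20 | 2 | dave | 20
2 | 70 | dave | 2
2 | 60 | dave | 2
After SELECT (4 rows):
sales.yr
40
2
70
60

== RESULT ==
sales.yr
40
2
70
60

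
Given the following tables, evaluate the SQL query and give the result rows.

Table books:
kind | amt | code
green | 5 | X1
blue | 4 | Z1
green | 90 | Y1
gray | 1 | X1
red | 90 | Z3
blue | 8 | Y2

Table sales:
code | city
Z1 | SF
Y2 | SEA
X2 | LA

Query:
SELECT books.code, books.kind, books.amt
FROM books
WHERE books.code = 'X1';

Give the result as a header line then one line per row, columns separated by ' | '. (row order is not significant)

After WHERE (2 rows):
books.kind | books.amt | books.code
green | 5 | X1
gray | 1 | X1
After SELECT (2 rows):
books.code | books.kind | books.amt
X1 | green | 5
X1 | gray | 1

== RESULT ==
books.code | books.kind | books.amt
X1 | green | 5
X1 | gray | 1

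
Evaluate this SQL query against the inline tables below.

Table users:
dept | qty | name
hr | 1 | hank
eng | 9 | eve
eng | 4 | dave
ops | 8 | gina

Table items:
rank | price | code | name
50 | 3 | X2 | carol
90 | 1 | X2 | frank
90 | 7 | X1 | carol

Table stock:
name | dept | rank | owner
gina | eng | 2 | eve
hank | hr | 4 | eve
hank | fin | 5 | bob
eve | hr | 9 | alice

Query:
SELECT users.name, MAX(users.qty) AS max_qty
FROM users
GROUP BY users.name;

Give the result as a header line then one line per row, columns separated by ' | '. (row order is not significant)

== RESULT ==
users.name | max_qty
hank | 1
eve | 9
dave | 4
gina | 8

Derivation:
After GROUP BY (4 rows):
users.name | max_qty
hank | 1
eve | 9
dave | 4
gina | 8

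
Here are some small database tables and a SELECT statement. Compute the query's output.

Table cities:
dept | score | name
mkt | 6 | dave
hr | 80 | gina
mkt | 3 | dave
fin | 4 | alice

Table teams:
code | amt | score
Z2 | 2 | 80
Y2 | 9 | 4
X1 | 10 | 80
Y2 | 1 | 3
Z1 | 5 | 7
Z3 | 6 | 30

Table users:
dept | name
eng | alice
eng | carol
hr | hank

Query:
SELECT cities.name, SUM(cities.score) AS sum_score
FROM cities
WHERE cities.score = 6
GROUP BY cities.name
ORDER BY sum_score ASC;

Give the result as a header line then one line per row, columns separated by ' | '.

== RESULT ==
cities.name | sum_score
dave | 6

Derivation:
After WHERE (1 rows):
cities.dept | cities.score | cities.name
mkt | 6 | dave
After GROUP BY (1 rows):
cities.name | sum_score
dave | 6
After ORDER BY (1 rows):
cities.name | sum_score
dave | 6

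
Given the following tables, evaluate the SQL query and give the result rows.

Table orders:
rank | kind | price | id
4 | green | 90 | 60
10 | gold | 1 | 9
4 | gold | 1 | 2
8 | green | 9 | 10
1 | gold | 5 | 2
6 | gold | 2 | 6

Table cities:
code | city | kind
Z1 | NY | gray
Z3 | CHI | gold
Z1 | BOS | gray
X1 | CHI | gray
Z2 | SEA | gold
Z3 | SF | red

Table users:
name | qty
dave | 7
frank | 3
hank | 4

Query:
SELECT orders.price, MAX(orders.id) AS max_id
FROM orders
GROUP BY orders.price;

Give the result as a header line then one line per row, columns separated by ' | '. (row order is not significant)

After GROUP BY (5 rows):
orders.price | max_id
90 | 60
1 | 9
9 | 10
5 | 2
2 | 6

== RESULT ==
orders.price | max_id
90 | 60
1 | 9
9 | 10
5 | 2
2 | 6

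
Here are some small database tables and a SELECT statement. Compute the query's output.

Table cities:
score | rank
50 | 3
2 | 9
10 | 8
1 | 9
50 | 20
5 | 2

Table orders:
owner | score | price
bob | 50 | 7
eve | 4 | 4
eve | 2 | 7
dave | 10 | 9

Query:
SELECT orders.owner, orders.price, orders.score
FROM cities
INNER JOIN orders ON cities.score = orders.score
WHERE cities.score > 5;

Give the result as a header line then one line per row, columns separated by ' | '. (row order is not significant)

After JOIN orders (4 rows):
cities.score | cities.rank | orders.owner | orders.score | orders.price
50 | 3 | bob | 50 | 7
2 | 9 | eve | 2 | 7
10 | 8 | dave | 10 | 9
50 | 20 | bob | 50 | 7
After WHERE (3 rows):
cities.score | cities.rank | orders.owner | orders.score | orders.price
50 | 3 | bob | 50 | 7
10 | 8 | dave | 10 | 9
50 | 20 | bob | 50 | 7
After SELECT (3 rows):
orders.owner | orders.price | orders.score
bob | 7 | 50
dave | 9 | 10
bob | 7 | 50

== RESULT ==
orders.owner | orders.price | orders.score
bob | 7 | 50
dave | 9 | 10
bob | 7 | 50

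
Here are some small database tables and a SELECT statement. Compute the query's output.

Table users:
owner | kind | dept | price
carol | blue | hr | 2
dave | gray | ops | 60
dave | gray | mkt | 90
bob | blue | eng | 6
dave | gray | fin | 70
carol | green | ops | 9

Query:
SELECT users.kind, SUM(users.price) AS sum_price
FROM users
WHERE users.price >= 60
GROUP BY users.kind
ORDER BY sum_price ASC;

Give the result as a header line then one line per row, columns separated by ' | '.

After WHERE (3 rows):
users.owner | users.kind | users.dept | users.price
dave | gray | ops | 60
dave | gray | mkt | 90
dave | gray | fin | 70
After GROUP BY (1 rows):
users.kind | sum_price
gray | 220
After ORDER BY (1 rows):
users.kind | sum_price
gray | 220

== RESULT ==
users.kind | sum_price
gray | 220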